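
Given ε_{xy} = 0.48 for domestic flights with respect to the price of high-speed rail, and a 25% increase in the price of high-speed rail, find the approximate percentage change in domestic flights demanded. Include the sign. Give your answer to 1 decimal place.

12.0%

%ΔQ ≈ ε × %ΔP of high-speed rail = 0.48 × (25%) = 12.0%.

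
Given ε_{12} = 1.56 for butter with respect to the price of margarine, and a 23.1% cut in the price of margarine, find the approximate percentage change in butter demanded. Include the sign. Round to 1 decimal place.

%ΔQ ≈ ε × %ΔP of margarine = 1.56 × (-23.1%) = -36.0%.

-36.0%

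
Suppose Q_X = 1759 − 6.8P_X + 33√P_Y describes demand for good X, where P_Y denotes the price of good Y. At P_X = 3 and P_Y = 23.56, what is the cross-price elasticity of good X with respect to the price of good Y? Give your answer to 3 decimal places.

At P_X = 3 and P_Y = 23.56: Q_X = 1898.778.
∂Q_X/∂P_Y = 33/(2√P_Y) = 33/(2√23.56) = 3.3994.
ε = (∂Q_X/∂P_Y)(P_Y/Q_X) = 3.3994 × (23.56/1898.778) ≈ 0.042.

0.042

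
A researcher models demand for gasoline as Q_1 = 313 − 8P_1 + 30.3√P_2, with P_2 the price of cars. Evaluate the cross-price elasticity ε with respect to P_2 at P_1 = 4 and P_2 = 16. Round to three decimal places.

At P_1 = 4 and P_2 = 16: Q_1 = 402.2.
∂Q_1/∂P_2 = 30.3/(2√P_2) = 30.3/(2√16) = 3.7875.
ε = (∂Q_1/∂P_2)(P_2/Q_1) = 3.7875 × (16/402.2) ≈ 0.151.
ε > 0: substitutes.

0.151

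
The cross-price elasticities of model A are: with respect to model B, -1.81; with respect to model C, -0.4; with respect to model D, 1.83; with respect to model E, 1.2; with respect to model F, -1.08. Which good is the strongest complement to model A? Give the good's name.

model B

Complements have ε < 0. The most negative value is -1.81 (model B).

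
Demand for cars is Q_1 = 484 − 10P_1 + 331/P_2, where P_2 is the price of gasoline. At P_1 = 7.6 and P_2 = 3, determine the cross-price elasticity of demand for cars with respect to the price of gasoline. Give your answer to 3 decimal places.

At P_1 = 7.6 and P_2 = 3: Q_1 = 518.333.
∂Q_1/∂P_2 = −331/P_2² = -36.7778.
ε = (∂Q_1/∂P_2)(P_2/Q_1) = -36.7778 × (3/518.333) ≈ -0.213.

-0.213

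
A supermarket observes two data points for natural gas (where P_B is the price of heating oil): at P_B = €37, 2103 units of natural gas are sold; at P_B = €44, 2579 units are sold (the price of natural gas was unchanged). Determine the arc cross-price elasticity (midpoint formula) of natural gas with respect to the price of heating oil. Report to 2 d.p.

1.18

ΔQ_A = 2579 − 2103 = 476; ΔP_B = 44 − 37 = 7.
Midpoints: Q̄_A = 2341.0, P̄_B = 40.50.
ε = (ΔQ_A/Q̄_A)/(ΔP_B/P̄_B) = (476/2341.0)/(7/40.50) ≈ 1.18.
ε > 0: natural gas and heating oil are substitutes.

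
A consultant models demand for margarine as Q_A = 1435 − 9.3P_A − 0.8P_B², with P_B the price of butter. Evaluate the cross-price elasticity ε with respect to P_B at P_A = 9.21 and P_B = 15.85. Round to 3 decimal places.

-0.350

At P_A = 9.21 and P_B = 15.85: Q_A = 1148.369.
∂Q_A/∂P_B = -1.6P_B = -1.6(15.85) = -25.3600.
ε = (∂Q_A/∂P_B)(P_B/Q_A) = -25.3600 × (15.85/1148.369) ≈ -0.350.
ε < 0: complements.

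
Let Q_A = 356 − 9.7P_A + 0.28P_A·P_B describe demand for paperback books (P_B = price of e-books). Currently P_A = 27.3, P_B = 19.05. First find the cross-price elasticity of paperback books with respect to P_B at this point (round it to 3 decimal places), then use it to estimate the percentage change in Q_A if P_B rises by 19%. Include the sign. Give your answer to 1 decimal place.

At P_A = 27.3, P_B = 19.05: Q_A = 236.808.
∂Q_A/∂P_B = 0.28P_A = 7.6440.
ε = (∂Q_A/∂P_B)(P_B/Q_A) = 7.6440 × 19.05/236.808 ≈ 0.615.
%ΔQ_A ≈ ε × %ΔP_B = 0.615 × (19%) = 11.7%.

11.7%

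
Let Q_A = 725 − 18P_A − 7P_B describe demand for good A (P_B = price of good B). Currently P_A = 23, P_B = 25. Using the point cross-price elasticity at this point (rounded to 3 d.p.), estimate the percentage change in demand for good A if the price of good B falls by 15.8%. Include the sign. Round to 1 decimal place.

At P_A = 23, P_B = 25: Q_A = 136.
∂Q_A/∂P_B = -7.
ε = (∂Q_A/∂P_B)(P_B/Q_A) = -7.0000 × 25/136 ≈ -1.287.
%ΔQ_A ≈ ε × %ΔP_B = -1.287 × (-15.8%) = 20.3%.

20.3%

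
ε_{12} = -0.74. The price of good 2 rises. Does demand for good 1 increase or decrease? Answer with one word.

ε < 0 and the price of good 2 rises, so the quantity of good 1 moves in the opposite direction: it decreases.

decrease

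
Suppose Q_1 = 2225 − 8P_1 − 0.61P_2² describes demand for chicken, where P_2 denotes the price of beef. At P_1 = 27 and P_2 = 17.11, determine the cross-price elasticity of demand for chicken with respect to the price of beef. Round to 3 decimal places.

At P_1 = 27 and P_2 = 17.11: Q_1 = 1830.421.
∂Q_1/∂P_2 = -1.22P_2 = -1.22(17.11) = -20.8742.
ε = (∂Q_1/∂P_2)(P_2/Q_1) = -20.8742 × (17.11/1830.421) ≈ -0.195.

-0.195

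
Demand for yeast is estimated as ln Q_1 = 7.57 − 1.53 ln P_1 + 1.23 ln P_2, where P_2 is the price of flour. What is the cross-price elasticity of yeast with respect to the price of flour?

1.23

In a log-linear (constant-elasticity) demand function, the coefficient on ln P_2 is the cross-price elasticity.
ε = 1.23. Positive, so yeast and flour are substitutes.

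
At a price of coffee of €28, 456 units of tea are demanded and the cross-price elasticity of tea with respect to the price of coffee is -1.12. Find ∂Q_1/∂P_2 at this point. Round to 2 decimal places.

-18.24

ε = (∂Q_1/∂P_2)·(P_2/Q_1) ⇒ ∂Q_1/∂P_2 = ε·Q_1/P_2 = -1.12 × 456/28 ≈ -18.24.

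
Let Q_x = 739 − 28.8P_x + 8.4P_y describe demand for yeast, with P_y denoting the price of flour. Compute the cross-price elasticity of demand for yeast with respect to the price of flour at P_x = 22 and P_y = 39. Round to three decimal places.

At P_x = 22 and P_y = 39: Q_x = 433.
∂Q_x/∂P_y = 8.4.
ε = (∂Q_x/∂P_y)(P_y/Q_x) = 8.4 × (39/433) ≈ 0.757.
Since ε > 0, yeast and flour are substitutes.

0.757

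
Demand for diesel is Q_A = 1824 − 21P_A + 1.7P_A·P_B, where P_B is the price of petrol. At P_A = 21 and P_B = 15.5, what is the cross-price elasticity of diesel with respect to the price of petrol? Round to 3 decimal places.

At P_A = 21 and P_B = 15.5: Q_A = 1936.35.
∂Q_A/∂P_B = 1.7P_A = 1.7(21) = 35.7000.
ε = (∂Q_A/∂P_B)(P_B/Q_A) = 35.7000 × (15.5/1936.35) ≈ 0.286.

0.286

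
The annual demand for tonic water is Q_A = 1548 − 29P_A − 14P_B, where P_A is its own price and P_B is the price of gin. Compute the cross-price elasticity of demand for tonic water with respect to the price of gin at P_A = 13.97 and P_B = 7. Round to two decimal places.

At P_A = 13.97 and P_B = 7: Q_A = 1044.87.
∂Q_A/∂P_B = -14.
ε = (∂Q_A/∂P_B)(P_B/Q_A) = -14 × (7/1044.87) ≈ -0.09.

-0.09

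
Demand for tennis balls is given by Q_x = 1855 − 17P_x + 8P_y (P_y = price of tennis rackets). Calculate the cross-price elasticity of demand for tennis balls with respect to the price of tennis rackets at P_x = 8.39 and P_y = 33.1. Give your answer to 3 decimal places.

0.134

At P_x = 8.39 and P_y = 33.1: Q_x = 1977.17.
∂Q_x/∂P_y = 8.
ε = (∂Q_x/∂P_y)(P_y/Q_x) = 8 × (33.1/1977.17) ≈ 0.134.
Since ε > 0, tennis balls and tennis rackets are substitutes.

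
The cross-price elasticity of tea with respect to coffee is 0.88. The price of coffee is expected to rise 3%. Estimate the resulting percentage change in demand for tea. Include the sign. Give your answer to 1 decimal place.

2.6%

%ΔQ ≈ ε × %ΔP of coffee = 0.88 × (3%) = 2.6%.
Demand for tea rises by about 2.6%.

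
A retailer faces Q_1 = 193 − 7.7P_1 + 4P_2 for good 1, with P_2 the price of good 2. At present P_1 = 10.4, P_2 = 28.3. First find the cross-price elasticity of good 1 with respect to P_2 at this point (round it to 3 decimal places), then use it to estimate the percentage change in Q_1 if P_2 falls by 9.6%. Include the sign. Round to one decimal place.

-4.8%

At P_1 = 10.4, P_2 = 28.3: Q_1 = 226.12.
∂Q_1/∂P_2 = 4.
ε = (∂Q_1/∂P_2)(P_2/Q_1) = 4.0000 × 28.3/226.12 ≈ 0.501.
%ΔQ_1 ≈ ε × %ΔP_2 = 0.501 × (-9.6%) = -4.8%.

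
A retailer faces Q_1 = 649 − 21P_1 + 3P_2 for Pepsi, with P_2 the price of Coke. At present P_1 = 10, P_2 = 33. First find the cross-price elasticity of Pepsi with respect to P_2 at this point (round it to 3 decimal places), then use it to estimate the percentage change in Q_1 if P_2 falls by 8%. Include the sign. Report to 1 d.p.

At P_1 = 10, P_2 = 33: Q_1 = 538.
∂Q_1/∂P_2 = 3.
ε = (∂Q_1/∂P_2)(P_2/Q_1) = 3.0000 × 33/538 ≈ 0.184.
%ΔQ_1 ≈ ε × %ΔP_2 = 0.184 × (-8%) = -1.5%.

-1.5%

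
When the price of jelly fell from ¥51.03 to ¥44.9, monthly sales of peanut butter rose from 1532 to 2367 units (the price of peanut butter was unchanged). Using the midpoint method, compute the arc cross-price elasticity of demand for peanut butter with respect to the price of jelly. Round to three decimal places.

ΔQ_A = 2367 − 1532 = 835; ΔP_B = 44.9 − 51.03 = -6.13.
Midpoints: Q̄_A = 1949.5, P̄_B = 47.97.
ε = (ΔQ_A/Q̄_A)/(ΔP_B/P̄_B) = (835/1949.5)/(-6.13/47.97) ≈ -3.351.
ε < 0: peanut butter and jelly are complements.

-3.351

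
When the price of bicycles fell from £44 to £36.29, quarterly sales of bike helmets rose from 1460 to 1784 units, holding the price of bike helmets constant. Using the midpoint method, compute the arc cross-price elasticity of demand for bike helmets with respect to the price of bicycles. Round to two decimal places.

ΔQ_A = 1784 − 1460 = 324; ΔP_B = 36.29 − 44 = -7.71.
Midpoints: Q̄_A = 1622.0, P̄_B = 40.14.
ε = (ΔQ_A/Q̄_A)/(ΔP_B/P̄_B) = (324/1622.0)/(-7.71/40.14) ≈ -1.04.
ε < 0: bike helmets and bicycles are complements.

-1.04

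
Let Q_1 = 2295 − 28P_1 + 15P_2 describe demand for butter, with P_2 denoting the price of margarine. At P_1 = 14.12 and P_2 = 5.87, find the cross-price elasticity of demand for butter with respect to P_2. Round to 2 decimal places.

0.04

At P_1 = 14.12 and P_2 = 5.87: Q_1 = 1987.69.
∂Q_1/∂P_2 = 15.
ε = (∂Q_1/∂P_2)(P_2/Q_1) = 15 × (5.87/1987.69) ≈ 0.04.
Since ε > 0, butter and margarine are substitutes.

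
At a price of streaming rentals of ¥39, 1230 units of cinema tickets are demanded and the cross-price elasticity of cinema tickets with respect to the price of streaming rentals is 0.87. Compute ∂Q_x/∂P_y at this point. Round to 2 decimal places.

ε = (∂Q_x/∂P_y)·(P_y/Q_x) ⇒ ∂Q_x/∂P_y = ε·Q_x/P_y = 0.87 × 1230/39 ≈ 27.44.

27.44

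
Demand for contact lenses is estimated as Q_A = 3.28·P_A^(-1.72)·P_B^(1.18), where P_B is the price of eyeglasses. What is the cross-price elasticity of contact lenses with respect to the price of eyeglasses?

In a log-linear (constant-elasticity) demand function, the coefficient on the exponent of P_B is the cross-price elasticity.
ε = 1.18. Positive, so contact lenses and eyeglasses are substitutes.

1.18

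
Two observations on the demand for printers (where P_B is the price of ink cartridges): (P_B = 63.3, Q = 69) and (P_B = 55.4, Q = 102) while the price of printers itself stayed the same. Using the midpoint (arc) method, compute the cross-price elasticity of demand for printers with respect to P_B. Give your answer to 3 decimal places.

ΔQ_A = 102 − 69 = 33; ΔP_B = 55.4 − 63.3 = -7.9.
Midpoints: Q̄_A = 85.5, P̄_B = 59.35.
ε = (ΔQ_A/Q̄_A)/(ΔP_B/P̄_B) = (33/85.5)/(-7.9/59.35) ≈ -2.900.

-2.900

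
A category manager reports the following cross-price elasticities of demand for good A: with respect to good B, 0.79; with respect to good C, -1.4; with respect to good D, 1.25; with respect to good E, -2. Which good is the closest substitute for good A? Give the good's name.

Substitutes have ε > 0. Among the positive values, 1.25 (good D) is largest.

good D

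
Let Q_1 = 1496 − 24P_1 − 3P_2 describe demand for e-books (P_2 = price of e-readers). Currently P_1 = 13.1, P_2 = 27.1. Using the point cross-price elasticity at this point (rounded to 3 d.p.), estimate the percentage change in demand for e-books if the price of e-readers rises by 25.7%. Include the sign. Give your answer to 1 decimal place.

-1.9%

At P_1 = 13.1, P_2 = 27.1: Q_1 = 1100.3.
∂Q_1/∂P_2 = -3.
ε = (∂Q_1/∂P_2)(P_2/Q_1) = -3.0000 × 27.1/1100.3 ≈ -0.074.
%ΔQ_1 ≈ ε × %ΔP_2 = -0.074 × (25.7%) = -1.9%.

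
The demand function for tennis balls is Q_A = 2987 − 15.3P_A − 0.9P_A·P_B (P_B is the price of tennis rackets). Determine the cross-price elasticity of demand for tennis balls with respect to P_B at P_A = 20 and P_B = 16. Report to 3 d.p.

At P_A = 20 and P_B = 16: Q_A = 2393.
∂Q_A/∂P_B = -0.9P_A = -0.9(20) = -18.0000.
ε = (∂Q_A/∂P_B)(P_B/Q_A) = -18.0000 × (16/2393) ≈ -0.120.

-0.120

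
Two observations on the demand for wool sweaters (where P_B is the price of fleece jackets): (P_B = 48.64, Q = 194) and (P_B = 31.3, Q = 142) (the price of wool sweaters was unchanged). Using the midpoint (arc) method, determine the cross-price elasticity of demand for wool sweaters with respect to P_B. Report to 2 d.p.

ΔQ_A = 142 − 194 = -52; ΔP_B = 31.3 − 48.64 = -17.34.
Midpoints: Q̄_A = 168.0, P̄_B = 39.97.
ε = (ΔQ_A/Q̄_A)/(ΔP_B/P̄_B) = (-52/168.0)/(-17.34/39.97) ≈ 0.71.
ε > 0: wool sweaters and fleece jackets are substitutes.

0.71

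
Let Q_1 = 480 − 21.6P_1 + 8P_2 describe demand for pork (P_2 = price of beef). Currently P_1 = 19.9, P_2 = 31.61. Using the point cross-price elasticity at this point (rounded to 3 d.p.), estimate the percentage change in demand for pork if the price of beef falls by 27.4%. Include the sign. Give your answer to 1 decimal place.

At P_1 = 19.9, P_2 = 31.61: Q_1 = 303.04.
∂Q_1/∂P_2 = 8.
ε = (∂Q_1/∂P_2)(P_2/Q_1) = 8.0000 × 31.61/303.04 ≈ 0.834.
%ΔQ_1 ≈ ε × %ΔP_2 = 0.834 × (-27.4%) = -22.9%.

-22.9%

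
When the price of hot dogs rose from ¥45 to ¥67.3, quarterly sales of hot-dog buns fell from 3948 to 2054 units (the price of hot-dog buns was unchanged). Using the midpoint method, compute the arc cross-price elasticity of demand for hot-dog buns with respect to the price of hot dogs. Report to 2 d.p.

ΔQ_A = 2054 − 3948 = -1894; ΔP_B = 67.3 − 45 = 22.3.
Midpoints: Q̄_A = 3001.0, P̄_B = 56.15.
ε = (ΔQ_A/Q̄_A)/(ΔP_B/P̄_B) = (-1894/3001.0)/(22.3/56.15) ≈ -1.59.

-1.59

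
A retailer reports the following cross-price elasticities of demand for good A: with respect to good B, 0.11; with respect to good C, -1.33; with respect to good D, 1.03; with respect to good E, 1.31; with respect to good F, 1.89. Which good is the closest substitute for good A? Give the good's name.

Substitutes have ε > 0. Among the positive values, 1.89 (good F) is largest.

good F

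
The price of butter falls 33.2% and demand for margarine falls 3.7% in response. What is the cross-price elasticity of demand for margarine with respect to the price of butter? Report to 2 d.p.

0.11

ε = (%ΔQ of margarine) / (%ΔP of butter) = (-3.7%) / (-33.2%) ≈ 0.11.
Positive cross-price elasticity: substitutes.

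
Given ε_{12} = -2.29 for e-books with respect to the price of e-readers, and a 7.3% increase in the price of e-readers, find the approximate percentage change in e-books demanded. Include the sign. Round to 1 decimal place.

%ΔQ ≈ ε × %ΔP of e-readers = -2.29 × (7.3%) = -16.7%.

-16.7%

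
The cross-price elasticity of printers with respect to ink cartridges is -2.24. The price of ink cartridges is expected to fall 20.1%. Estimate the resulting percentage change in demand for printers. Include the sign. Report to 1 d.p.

45.0%

%ΔQ ≈ ε × %ΔP of ink cartridges = -2.24 × (-20.1%) = 45.0%.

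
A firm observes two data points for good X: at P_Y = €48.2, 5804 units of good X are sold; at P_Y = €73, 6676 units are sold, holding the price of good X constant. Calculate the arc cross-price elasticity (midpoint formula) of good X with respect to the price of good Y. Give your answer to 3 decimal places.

ΔQ_X = 6676 − 5804 = 872; ΔP_Y = 73 − 48.2 = 24.8.
Midpoints: Q̄_X = 6240.0, P̄_Y = 60.60.
ε = (ΔQ_X/Q̄_X)/(ΔP_Y/P̄_Y) = (872/6240.0)/(24.8/60.60) ≈ 0.341.
ε > 0: good X and good Y are substitutes.

0.341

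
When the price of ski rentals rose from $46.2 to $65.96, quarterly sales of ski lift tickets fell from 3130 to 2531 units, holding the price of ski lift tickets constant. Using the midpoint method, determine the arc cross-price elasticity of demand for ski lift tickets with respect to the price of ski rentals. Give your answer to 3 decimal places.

-0.601

ΔQ_A = 2531 − 3130 = -599; ΔP_B = 65.96 − 46.2 = 19.76.
Midpoints: Q̄_A = 2830.5, P̄_B = 56.08.
ε = (ΔQ_A/Q̄_A)/(ΔP_B/P̄_B) = (-599/2830.5)/(19.76/56.08) ≈ -0.601.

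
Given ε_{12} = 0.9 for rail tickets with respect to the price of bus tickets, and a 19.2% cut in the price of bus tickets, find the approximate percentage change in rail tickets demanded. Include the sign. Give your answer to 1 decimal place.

%ΔQ ≈ ε × %ΔP of bus tickets = 0.9 × (-19.2%) = -17.3%.

-17.3%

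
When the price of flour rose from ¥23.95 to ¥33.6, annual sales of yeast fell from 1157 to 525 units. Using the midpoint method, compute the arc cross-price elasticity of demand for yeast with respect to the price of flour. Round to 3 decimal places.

-2.241

ΔQ_A = 525 − 1157 = -632; ΔP_B = 33.6 − 23.95 = 9.65.
Midpoints: Q̄_A = 841.0, P̄_B = 28.77.
ε = (ΔQ_A/Q̄_A)/(ΔP_B/P̄_B) = (-632/841.0)/(9.65/28.77) ≈ -2.241.
ε < 0: yeast and flour are complements.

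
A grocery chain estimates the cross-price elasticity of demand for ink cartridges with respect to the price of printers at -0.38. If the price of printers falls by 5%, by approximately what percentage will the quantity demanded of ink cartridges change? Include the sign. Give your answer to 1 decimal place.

%ΔQ ≈ ε × %ΔP of printers = -0.38 × (-5%) = 1.9%.
Demand for ink cartridges rises by about 1.9%.

1.9%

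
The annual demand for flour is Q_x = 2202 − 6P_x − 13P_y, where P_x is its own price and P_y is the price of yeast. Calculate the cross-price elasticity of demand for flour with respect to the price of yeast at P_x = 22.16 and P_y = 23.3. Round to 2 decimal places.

-0.17

At P_x = 22.16 and P_y = 23.3: Q_x = 1766.14.
∂Q_x/∂P_y = -13.
ε = (∂Q_x/∂P_y)(P_y/Q_x) = -13 × (23.3/1766.14) ≈ -0.17.
Since ε < 0, flour and yeast are complements.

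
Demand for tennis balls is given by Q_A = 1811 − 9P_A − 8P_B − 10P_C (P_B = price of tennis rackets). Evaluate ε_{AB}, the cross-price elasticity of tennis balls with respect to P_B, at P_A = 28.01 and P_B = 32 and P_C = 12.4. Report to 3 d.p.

-0.217

At P_A = 28.01 and P_B = 32 and P_C = 12.4: Q_A = 1178.91.
∂Q_A/∂P_B = -8.
ε = (∂Q_A/∂P_B)(P_B/Q_A) = -8 × (32/1178.91) ≈ -0.217.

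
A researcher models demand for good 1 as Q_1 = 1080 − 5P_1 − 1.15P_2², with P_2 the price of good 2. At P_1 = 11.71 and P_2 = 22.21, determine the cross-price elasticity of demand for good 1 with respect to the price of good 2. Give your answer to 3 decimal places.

-2.498

At P_1 = 11.71 and P_2 = 22.21: Q_1 = 454.173.
∂Q_1/∂P_2 = -2.3P_2 = -2.3(22.21) = -51.0830.
ε = (∂Q_1/∂P_2)(P_2/Q_1) = -51.0830 × (22.21/454.173) ≈ -2.498.
ε < 0: complements.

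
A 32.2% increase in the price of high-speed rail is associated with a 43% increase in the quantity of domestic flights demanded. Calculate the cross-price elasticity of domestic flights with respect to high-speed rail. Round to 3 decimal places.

1.335

ε = (%ΔQ of domestic flights) / (%ΔP of high-speed rail) = (43%) / (32.2%) ≈ 1.335.
Positive cross-price elasticity: substitutes.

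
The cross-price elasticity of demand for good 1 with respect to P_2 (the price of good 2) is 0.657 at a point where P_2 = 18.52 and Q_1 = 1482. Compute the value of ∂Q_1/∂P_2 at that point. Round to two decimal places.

52.57

ε = (∂Q_1/∂P_2)·(P_2/Q_1) ⇒ ∂Q_1/∂P_2 = ε·Q_1/P_2 = 0.657 × 1482/18.52 ≈ 52.57.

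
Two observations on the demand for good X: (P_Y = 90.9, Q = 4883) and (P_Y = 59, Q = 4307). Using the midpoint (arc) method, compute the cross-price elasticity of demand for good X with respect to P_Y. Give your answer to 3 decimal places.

ΔQ_X = 4307 − 4883 = -576; ΔP_Y = 59 − 90.9 = -31.9.
Midpoints: Q̄_X = 4595.0, P̄_Y = 74.95.
ε = (ΔQ_X/Q̄_X)/(ΔP_Y/P̄_Y) = (-576/4595.0)/(-31.9/74.95) ≈ 0.295.
ε > 0: good X and good Y are substitutes.

0.295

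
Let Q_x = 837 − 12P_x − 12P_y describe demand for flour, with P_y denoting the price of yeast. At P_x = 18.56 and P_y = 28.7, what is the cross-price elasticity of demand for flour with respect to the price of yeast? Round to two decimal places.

At P_x = 18.56 and P_y = 28.7: Q_x = 269.88.
∂Q_x/∂P_y = -12.
ε = (∂Q_x/∂P_y)(P_y/Q_x) = -12 × (28.7/269.88) ≈ -1.28.

-1.28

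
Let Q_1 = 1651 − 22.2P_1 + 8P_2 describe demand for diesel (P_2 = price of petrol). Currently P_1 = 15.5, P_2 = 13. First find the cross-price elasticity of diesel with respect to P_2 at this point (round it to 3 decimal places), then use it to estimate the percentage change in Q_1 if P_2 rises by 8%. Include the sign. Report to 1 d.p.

0.6%

At P_1 = 15.5, P_2 = 13: Q_1 = 1410.9.
∂Q_1/∂P_2 = 8.
ε = (∂Q_1/∂P_2)(P_2/Q_1) = 8.0000 × 13/1410.9 ≈ 0.074.
%ΔQ_1 ≈ ε × %ΔP_2 = 0.074 × (8%) = 0.6%.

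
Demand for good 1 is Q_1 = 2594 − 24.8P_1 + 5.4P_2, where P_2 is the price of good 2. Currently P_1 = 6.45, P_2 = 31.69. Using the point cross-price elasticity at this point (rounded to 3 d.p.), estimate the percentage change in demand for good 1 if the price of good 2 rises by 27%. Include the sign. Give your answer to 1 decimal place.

At P_1 = 6.45, P_2 = 31.69: Q_1 = 2605.166.
∂Q_1/∂P_2 = 5.4.
ε = (∂Q_1/∂P_2)(P_2/Q_1) = 5.4000 × 31.69/2605.166 ≈ 0.066.
%ΔQ_1 ≈ ε × %ΔP_2 = 0.066 × (27%) = 1.8%.

1.8%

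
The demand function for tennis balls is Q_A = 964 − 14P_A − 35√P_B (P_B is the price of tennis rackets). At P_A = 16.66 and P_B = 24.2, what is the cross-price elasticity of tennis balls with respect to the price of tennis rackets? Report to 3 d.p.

At P_A = 16.66 and P_B = 24.2: Q_A = 558.583.
∂Q_A/∂P_B = -35/(2√P_B) = -35/(2√24.2) = -3.5574.
ε = (∂Q_A/∂P_B)(P_B/Q_A) = -3.5574 × (24.2/558.583) ≈ -0.154.
ε < 0: complements.

-0.154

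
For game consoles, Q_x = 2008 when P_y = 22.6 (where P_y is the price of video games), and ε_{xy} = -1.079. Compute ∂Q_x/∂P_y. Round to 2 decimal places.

ε = (∂Q_x/∂P_y)·(P_y/Q_x) ⇒ ∂Q_x/∂P_y = ε·Q_x/P_y = -1.079 × 2008/22.6 ≈ -95.87.

-95.87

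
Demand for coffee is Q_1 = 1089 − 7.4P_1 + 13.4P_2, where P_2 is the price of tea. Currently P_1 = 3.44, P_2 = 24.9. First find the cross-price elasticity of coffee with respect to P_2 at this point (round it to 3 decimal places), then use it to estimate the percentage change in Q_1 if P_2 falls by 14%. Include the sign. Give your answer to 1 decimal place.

At P_1 = 3.44, P_2 = 24.9: Q_1 = 1397.204.
∂Q_1/∂P_2 = 13.4.
ε = (∂Q_1/∂P_2)(P_2/Q_1) = 13.4000 × 24.9/1397.204 ≈ 0.239.
%ΔQ_1 ≈ ε × %ΔP_2 = 0.239 × (-14%) = -3.3%.

-3.3%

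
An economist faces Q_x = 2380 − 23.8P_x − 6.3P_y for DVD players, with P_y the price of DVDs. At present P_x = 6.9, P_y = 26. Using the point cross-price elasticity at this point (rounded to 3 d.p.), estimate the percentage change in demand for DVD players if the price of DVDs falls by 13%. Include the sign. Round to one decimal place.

At P_x = 6.9, P_y = 26: Q_x = 2051.98.
∂Q_x/∂P_y = -6.3.
ε = (∂Q_x/∂P_y)(P_y/Q_x) = -6.3000 × 26/2051.98 ≈ -0.080.
%ΔQ_x ≈ ε × %ΔP_y = -0.080 × (-13%) = 1.0%.

1.0%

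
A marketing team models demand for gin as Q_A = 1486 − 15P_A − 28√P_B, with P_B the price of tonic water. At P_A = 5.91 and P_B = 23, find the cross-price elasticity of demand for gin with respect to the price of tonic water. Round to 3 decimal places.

-0.053

At P_A = 5.91 and P_B = 23: Q_A = 1263.067.
∂Q_A/∂P_B = -28/(2√P_B) = -28/(2√23) = -2.9192.
ε = (∂Q_A/∂P_B)(P_B/Q_A) = -2.9192 × (23/1263.067) ≈ -0.053.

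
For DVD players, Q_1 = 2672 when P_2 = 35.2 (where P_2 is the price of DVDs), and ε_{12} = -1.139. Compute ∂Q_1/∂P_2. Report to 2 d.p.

-86.46

ε = (∂Q_1/∂P_2)·(P_2/Q_1) ⇒ ∂Q_1/∂P_2 = ε·Q_1/P_2 = -1.139 × 2672/35.2 ≈ -86.46.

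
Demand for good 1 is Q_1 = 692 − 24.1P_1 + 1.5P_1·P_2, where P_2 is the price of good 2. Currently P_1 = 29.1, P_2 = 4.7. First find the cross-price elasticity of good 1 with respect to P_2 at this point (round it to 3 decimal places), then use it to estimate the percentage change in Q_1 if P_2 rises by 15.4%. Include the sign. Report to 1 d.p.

16.1%

At P_1 = 29.1, P_2 = 4.7: Q_1 = 195.845.
∂Q_1/∂P_2 = 1.5P_1 = 43.6500.
ε = (∂Q_1/∂P_2)(P_2/Q_1) = 43.6500 × 4.7/195.845 ≈ 1.048.
%ΔQ_1 ≈ ε × %ΔP_2 = 1.048 × (15.4%) = 16.1%.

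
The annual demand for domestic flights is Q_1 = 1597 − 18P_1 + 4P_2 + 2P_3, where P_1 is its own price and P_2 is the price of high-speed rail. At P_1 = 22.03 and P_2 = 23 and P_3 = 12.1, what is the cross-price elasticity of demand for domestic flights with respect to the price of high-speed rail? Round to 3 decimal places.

0.070

At P_1 = 22.03 and P_2 = 23 and P_3 = 12.1: Q_1 = 1316.66.
∂Q_1/∂P_2 = 4.
ε = (∂Q_1/∂P_2)(P_2/Q_1) = 4 × (23/1316.66) ≈ 0.070.
Since ε > 0, domestic flights and high-speed rail are substitutes.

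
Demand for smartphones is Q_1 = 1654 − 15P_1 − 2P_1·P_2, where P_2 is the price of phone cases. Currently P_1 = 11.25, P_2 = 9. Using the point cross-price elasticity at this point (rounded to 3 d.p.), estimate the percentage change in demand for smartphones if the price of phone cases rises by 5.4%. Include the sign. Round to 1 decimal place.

-0.9%

At P_1 = 11.25, P_2 = 9: Q_1 = 1282.75.
∂Q_1/∂P_2 = -2P_1 = -22.5000.
ε = (∂Q_1/∂P_2)(P_2/Q_1) = -22.5000 × 9/1282.75 ≈ -0.158.
%ΔQ_1 ≈ ε × %ΔP_2 = -0.158 × (5.4%) = -0.9%.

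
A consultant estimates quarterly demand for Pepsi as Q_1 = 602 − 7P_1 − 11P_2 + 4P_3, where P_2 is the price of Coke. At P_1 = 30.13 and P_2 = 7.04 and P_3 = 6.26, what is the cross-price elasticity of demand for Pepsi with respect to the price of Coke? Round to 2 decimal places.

-0.23

At P_1 = 30.13 and P_2 = 7.04 and P_3 = 6.26: Q_1 = 338.69.
∂Q_1/∂P_2 = -11.
ε = (∂Q_1/∂P_2)(P_2/Q_1) = -11 × (7.04/338.69) ≈ -0.23.
Since ε < 0, Pepsi and Coke are complements.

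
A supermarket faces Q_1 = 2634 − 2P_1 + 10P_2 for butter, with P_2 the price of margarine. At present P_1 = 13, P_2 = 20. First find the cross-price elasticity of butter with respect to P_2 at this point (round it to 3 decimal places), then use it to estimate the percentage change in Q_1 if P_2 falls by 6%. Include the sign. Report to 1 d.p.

-0.4%

At P_1 = 13, P_2 = 20: Q_1 = 2808.
∂Q_1/∂P_2 = 10.
ε = (∂Q_1/∂P_2)(P_2/Q_1) = 10.0000 × 20/2808 ≈ 0.071.
%ΔQ_1 ≈ ε × %ΔP_2 = 0.071 × (-6%) = -0.4%.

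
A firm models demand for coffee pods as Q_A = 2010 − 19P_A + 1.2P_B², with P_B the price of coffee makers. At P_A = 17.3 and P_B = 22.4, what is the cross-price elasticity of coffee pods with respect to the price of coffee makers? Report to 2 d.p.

0.53

At P_A = 17.3 and P_B = 22.4: Q_A = 2283.412.
∂Q_A/∂P_B = 2.4P_B = 2.4(22.4) = 53.7600.
ε = (∂Q_A/∂P_B)(P_B/Q_A) = 53.7600 × (22.4/2283.412) ≈ 0.53.
ε > 0: substitutes.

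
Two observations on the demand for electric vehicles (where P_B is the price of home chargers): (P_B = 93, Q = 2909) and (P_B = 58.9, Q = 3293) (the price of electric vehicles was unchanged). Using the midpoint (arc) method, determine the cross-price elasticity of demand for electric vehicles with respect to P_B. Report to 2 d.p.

ΔQ_A = 3293 − 2909 = 384; ΔP_B = 58.9 − 93 = -34.1.
Midpoints: Q̄_A = 3101.0, P̄_B = 75.95.
ε = (ΔQ_A/Q̄_A)/(ΔP_B/P̄_B) = (384/3101.0)/(-34.1/75.95) ≈ -0.28.

-0.28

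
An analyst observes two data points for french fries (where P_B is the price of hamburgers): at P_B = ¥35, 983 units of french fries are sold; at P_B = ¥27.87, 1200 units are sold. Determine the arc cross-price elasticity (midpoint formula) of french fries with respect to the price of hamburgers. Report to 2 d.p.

-0.88

ΔQ_A = 1200 − 983 = 217; ΔP_B = 27.87 − 35 = -7.13.
Midpoints: Q̄_A = 1091.5, P̄_B = 31.44.
ε = (ΔQ_A/Q̄_A)/(ΔP_B/P̄_B) = (217/1091.5)/(-7.13/31.44) ≈ -0.88.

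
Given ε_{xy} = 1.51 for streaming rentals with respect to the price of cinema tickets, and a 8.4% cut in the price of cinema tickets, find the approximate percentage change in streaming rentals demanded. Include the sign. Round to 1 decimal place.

-12.7%

%ΔQ ≈ ε × %ΔP of cinema tickets = 1.51 × (-8.4%) = -12.7%.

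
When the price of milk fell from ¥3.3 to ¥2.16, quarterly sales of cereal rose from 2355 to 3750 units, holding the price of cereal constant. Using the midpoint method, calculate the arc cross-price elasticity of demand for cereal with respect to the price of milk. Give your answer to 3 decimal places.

ΔQ_A = 3750 − 2355 = 1395; ΔP_B = 2.16 − 3.3 = -1.14.
Midpoints: Q̄_A = 3052.5, P̄_B = 2.73.
ε = (ΔQ_A/Q̄_A)/(ΔP_B/P̄_B) = (1395/3052.5)/(-1.14/2.73) ≈ -1.094.
ε < 0: cereal and milk are complements.

-1.094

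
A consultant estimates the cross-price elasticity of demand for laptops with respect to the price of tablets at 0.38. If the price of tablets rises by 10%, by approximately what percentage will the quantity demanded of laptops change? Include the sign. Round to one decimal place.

%ΔQ ≈ ε × %ΔP of tablets = 0.38 × (10%) = 3.8%.
Demand for laptops rises by about 3.8%.

3.8%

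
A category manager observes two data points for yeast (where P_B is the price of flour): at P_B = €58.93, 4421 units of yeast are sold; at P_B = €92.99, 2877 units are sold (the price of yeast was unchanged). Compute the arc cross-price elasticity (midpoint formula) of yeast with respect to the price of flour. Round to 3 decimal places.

-0.944

ΔQ_A = 2877 − 4421 = -1544; ΔP_B = 92.99 − 58.93 = 34.06.
Midpoints: Q̄_A = 3649.0, P̄_B = 75.96.
ε = (ΔQ_A/Q̄_A)/(ΔP_B/P̄_B) = (-1544/3649.0)/(34.06/75.96) ≈ -0.944.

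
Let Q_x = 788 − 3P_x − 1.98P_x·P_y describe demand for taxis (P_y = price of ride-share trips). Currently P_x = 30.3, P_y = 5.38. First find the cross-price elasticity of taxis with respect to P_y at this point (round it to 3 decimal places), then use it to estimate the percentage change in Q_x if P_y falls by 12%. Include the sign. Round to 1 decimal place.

At P_x = 30.3, P_y = 5.38: Q_x = 374.332.
∂Q_x/∂P_y = -1.98P_x = -59.9940.
ε = (∂Q_x/∂P_y)(P_y/Q_x) = -59.9940 × 5.38/374.332 ≈ -0.862.
%ΔQ_x ≈ ε × %ΔP_y = -0.862 × (-12%) = 10.3%.

10.3%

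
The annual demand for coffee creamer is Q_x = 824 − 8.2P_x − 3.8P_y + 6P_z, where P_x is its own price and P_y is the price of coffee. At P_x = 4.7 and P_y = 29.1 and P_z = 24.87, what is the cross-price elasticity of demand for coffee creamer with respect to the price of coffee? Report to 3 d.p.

-0.134

At P_x = 4.7 and P_y = 29.1 and P_z = 24.87: Q_x = 824.1.
∂Q_x/∂P_y = -3.8.
ε = (∂Q_x/∂P_y)(P_y/Q_x) = -3.8 × (29.1/824.1) ≈ -0.134.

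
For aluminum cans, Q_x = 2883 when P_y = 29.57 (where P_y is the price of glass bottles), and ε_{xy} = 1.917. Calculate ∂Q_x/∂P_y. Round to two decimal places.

ε = (∂Q_x/∂P_y)·(P_y/Q_x) ⇒ ∂Q_x/∂P_y = ε·Q_x/P_y = 1.917 × 2883/29.57 ≈ 186.90.

186.90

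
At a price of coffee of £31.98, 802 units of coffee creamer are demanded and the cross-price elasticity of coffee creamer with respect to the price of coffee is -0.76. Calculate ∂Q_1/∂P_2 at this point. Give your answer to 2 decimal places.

ε = (∂Q_1/∂P_2)·(P_2/Q_1) ⇒ ∂Q_1/∂P_2 = ε·Q_1/P_2 = -0.76 × 802/31.98 ≈ -19.06.

-19.06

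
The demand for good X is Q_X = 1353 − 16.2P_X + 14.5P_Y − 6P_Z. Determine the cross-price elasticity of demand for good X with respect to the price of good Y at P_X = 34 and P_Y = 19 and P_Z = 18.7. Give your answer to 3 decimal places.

0.285

At P_X = 34 and P_Y = 19 and P_Z = 18.7: Q_X = 965.5.
∂Q_X/∂P_Y = 14.5.
ε = (∂Q_X/∂P_Y)(P_Y/Q_X) = 14.5 × (19/965.5) ≈ 0.285.
Since ε > 0, good X and good Y are substitutes.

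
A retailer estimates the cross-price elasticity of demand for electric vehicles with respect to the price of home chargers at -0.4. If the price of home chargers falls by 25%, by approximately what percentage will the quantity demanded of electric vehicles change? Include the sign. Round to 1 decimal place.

10.0%

%ΔQ ≈ ε × %ΔP of home chargers = -0.4 × (-25%) = 10.0%.
Demand for electric vehicles rises by about 10.0%.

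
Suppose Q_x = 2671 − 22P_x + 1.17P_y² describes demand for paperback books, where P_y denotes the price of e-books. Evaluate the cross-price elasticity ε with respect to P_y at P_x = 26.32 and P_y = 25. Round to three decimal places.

0.518

At P_x = 26.32 and P_y = 25: Q_x = 2823.21.
∂Q_x/∂P_y = 2.34P_y = 2.34(25) = 58.5000.
ε = (∂Q_x/∂P_y)(P_y/Q_x) = 58.5000 × (25/2823.21) ≈ 0.518.
ε > 0: substitutes.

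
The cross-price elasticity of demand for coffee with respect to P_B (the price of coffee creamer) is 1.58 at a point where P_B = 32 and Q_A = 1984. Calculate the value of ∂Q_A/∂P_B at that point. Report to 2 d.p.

97.96

ε = (∂Q_A/∂P_B)·(P_B/Q_A) ⇒ ∂Q_A/∂P_B = ε·Q_A/P_B = 1.58 × 1984/32 ≈ 97.96.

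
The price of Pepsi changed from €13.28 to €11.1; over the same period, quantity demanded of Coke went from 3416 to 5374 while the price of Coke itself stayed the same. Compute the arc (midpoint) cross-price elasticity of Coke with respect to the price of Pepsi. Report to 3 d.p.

ΔQ_A = 5374 − 3416 = 1958; ΔP_B = 11.1 − 13.28 = -2.18.
Midpoints: Q̄_A = 4395.0, P̄_B = 12.19.
ε = (ΔQ_A/Q̄_A)/(ΔP_B/P̄_B) = (1958/4395.0)/(-2.18/12.19) ≈ -2.491.
ε < 0: Coke and Pepsi are complements.

-2.491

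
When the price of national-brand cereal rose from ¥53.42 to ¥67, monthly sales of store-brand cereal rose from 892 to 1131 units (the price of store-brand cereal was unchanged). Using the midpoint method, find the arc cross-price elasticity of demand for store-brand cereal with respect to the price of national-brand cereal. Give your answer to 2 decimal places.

1.05

ΔQ_A = 1131 − 892 = 239; ΔP_B = 67 − 53.42 = 13.58.
Midpoints: Q̄_A = 1011.5, P̄_B = 60.21.
ε = (ΔQ_A/Q̄_A)/(ΔP_B/P̄_B) = (239/1011.5)/(13.58/60.21) ≈ 1.05.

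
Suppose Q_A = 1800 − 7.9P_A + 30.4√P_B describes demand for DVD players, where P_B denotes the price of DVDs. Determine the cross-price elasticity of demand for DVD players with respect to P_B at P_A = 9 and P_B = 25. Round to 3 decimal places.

At P_A = 9 and P_B = 25: Q_A = 1880.9.
∂Q_A/∂P_B = 30.4/(2√P_B) = 30.4/(2√25) = 3.0400.
ε = (∂Q_A/∂P_B)(P_B/Q_A) = 3.0400 × (25/1880.9) ≈ 0.040.
ε > 0: substitutes.

0.040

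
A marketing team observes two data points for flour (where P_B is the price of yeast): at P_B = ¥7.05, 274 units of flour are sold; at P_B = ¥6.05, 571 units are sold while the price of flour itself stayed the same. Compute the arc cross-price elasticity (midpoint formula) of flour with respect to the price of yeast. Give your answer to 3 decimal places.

ΔQ_A = 571 − 274 = 297; ΔP_B = 6.05 − 7.05 = -1.
Midpoints: Q̄_A = 422.5, P̄_B = 6.55.
ε = (ΔQ_A/Q̄_A)/(ΔP_B/P̄_B) = (297/422.5)/(-1/6.55) ≈ -4.604.
ε < 0: flour and yeast are complements.

-4.604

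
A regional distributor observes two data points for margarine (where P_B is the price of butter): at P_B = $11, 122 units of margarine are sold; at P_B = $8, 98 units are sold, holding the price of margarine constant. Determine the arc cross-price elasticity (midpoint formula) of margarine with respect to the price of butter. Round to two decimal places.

0.69

ΔQ_A = 98 − 122 = -24; ΔP_B = 8 − 11 = -3.
Midpoints: Q̄_A = 110.0, P̄_B = 9.50.
ε = (ΔQ_A/Q̄_A)/(ΔP_B/P̄_B) = (-24/110.0)/(-3/9.50) ≈ 0.69.
ε > 0: margarine and butter are substitutes.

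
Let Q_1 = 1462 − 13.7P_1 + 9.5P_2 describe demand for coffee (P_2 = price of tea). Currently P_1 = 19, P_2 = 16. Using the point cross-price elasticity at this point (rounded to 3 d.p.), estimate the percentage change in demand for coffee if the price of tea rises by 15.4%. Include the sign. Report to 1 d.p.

At P_1 = 19, P_2 = 16: Q_1 = 1353.7.
∂Q_1/∂P_2 = 9.5.
ε = (∂Q_1/∂P_2)(P_2/Q_1) = 9.5000 × 16/1353.7 ≈ 0.112.
%ΔQ_1 ≈ ε × %ΔP_2 = 0.112 × (15.4%) = 1.7%.

1.7%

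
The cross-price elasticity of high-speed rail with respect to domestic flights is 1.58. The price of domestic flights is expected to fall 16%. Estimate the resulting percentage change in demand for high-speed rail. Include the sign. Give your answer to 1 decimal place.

-25.3%

%ΔQ ≈ ε × %ΔP of domestic flights = 1.58 × (-16%) = -25.3%.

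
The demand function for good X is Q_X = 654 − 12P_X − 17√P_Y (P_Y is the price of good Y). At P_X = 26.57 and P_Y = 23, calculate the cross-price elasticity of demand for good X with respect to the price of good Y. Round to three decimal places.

-0.161

At P_X = 26.57 and P_Y = 23: Q_X = 253.631.
∂Q_X/∂P_Y = -17/(2√P_Y) = -17/(2√23) = -1.7724.
ε = (∂Q_X/∂P_Y)(P_Y/Q_X) = -1.7724 × (23/253.631) ≈ -0.161.
ε < 0: complements.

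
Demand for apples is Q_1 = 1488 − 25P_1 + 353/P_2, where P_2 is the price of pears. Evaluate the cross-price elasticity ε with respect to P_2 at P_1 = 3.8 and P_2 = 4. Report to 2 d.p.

At P_1 = 3.8 and P_2 = 4: Q_1 = 1481.25.
∂Q_1/∂P_2 = −353/P_2² = -22.0625.
ε = (∂Q_1/∂P_2)(P_2/Q_1) = -22.0625 × (4/1481.25) ≈ -0.06.

-0.06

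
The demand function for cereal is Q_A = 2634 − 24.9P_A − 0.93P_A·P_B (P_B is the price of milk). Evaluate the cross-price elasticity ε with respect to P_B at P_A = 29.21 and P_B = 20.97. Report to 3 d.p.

At P_A = 29.21 and P_B = 20.97: Q_A = 1337.015.
∂Q_A/∂P_B = -0.93P_A = -0.93(29.21) = -27.1653.
ε = (∂Q_A/∂P_B)(P_B/Q_A) = -27.1653 × (20.97/1337.015) ≈ -0.426.
ε < 0: complements.

-0.426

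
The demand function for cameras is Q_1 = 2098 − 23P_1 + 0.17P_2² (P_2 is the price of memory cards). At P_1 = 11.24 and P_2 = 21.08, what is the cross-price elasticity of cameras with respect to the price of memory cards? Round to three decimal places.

At P_1 = 11.24 and P_2 = 21.08: Q_1 = 1915.022.
∂Q_1/∂P_2 = 0.34P_2 = 0.34(21.08) = 7.1672.
ε = (∂Q_1/∂P_2)(P_2/Q_1) = 7.1672 × (21.08/1915.022) ≈ 0.079.
ε > 0: substitutes.

0.079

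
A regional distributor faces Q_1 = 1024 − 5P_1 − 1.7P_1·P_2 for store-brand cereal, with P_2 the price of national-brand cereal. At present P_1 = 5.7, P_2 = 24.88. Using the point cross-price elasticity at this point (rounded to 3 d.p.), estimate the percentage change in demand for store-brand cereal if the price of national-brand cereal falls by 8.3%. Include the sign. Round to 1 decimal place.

At P_1 = 5.7, P_2 = 24.88: Q_1 = 754.413.
∂Q_1/∂P_2 = -1.7P_1 = -9.6900.
ε = (∂Q_1/∂P_2)(P_2/Q_1) = -9.6900 × 24.88/754.413 ≈ -0.320.
%ΔQ_1 ≈ ε × %ΔP_2 = -0.320 × (-8.3%) = 2.7%.

2.7%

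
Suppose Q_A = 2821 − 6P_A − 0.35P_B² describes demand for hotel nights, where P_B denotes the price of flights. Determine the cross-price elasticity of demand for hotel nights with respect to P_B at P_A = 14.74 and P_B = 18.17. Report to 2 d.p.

At P_A = 14.74 and P_B = 18.17: Q_A = 2617.008.
∂Q_A/∂P_B = -0.7P_B = -0.7(18.17) = -12.7190.
ε = (∂Q_A/∂P_B)(P_B/Q_A) = -12.7190 × (18.17/2617.008) ≈ -0.09.

-0.09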